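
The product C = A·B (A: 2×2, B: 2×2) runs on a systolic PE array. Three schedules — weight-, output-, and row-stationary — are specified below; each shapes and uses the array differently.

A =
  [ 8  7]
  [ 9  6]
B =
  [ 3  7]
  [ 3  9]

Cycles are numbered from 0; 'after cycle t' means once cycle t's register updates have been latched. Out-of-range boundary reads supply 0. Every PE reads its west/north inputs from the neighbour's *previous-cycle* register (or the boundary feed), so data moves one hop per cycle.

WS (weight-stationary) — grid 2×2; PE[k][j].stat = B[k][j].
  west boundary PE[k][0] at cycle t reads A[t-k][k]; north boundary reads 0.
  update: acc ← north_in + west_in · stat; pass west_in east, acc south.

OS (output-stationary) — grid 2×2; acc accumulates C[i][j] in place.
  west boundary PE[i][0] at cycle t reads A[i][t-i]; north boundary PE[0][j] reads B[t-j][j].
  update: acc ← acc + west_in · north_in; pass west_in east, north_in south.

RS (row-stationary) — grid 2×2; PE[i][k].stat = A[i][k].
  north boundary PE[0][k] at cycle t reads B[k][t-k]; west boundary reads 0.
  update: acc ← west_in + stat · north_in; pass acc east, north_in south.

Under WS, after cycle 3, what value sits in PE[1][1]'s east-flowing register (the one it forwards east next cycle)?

register = 6

WS on a 2×2 grid — tracing PE[1][1] and its feeders:
  step 0 · PE0,1: acc=0; fwd→0 fwd↓0
  step 0 · PE1,0: acc=0; fwd→0 fwd↓0
  step 0 · PE1,1: acc=0; fwd→0 fwd↓0
  step 1 · PE0,1: acc=56; fwd→8 fwd↓56
  step 1 · PE1,0: acc=45; fwd→7 fwd↓45
  step 1 · PE1,1: acc=0; fwd→0 fwd↓0
  step 2 · PE0,1: acc=63; fwd→9 fwd↓63
  step 2 · PE1,0: acc=45; fwd→6 fwd↓45
  step 2 · PE1,1: acc=119; fwd→7 fwd↓119
  step 3 · PE0,1: acc=0; fwd→0 fwd↓0
  step 3 · PE1,0: acc=0; fwd→0 fwd↓0
  step 3 · PE1,1: acc=117; fwd→6 fwd↓117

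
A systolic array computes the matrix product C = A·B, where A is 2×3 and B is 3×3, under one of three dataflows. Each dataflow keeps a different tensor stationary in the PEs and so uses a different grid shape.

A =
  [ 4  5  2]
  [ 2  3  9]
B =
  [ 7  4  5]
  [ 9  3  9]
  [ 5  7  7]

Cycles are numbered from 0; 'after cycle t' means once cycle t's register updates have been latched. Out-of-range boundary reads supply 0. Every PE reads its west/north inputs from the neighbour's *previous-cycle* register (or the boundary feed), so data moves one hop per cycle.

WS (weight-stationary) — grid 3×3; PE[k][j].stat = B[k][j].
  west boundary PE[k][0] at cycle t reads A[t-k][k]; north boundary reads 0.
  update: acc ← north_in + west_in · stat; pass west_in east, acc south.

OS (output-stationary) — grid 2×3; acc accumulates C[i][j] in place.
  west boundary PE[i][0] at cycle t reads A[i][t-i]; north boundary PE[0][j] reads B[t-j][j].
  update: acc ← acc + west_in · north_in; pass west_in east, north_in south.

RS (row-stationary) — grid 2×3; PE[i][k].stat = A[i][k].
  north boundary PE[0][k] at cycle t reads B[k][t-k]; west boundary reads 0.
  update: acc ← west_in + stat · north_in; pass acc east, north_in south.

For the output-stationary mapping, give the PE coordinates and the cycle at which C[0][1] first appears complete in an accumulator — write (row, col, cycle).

(row, col, cycle) = (0, 1, 3)

Under OS, C[0][1] lands at PE[0][1]:
  after 0 — PE[0][1] acc=0, pass-E 0, pass-S 0
  after 1 — PE[0][1] acc=16, pass-E 4, pass-S 4
  after 2 — PE[0][1] acc=31, pass-E 5, pass-S 3
  after 3 — PE[0][1] acc=45, pass-E 2, pass-S 7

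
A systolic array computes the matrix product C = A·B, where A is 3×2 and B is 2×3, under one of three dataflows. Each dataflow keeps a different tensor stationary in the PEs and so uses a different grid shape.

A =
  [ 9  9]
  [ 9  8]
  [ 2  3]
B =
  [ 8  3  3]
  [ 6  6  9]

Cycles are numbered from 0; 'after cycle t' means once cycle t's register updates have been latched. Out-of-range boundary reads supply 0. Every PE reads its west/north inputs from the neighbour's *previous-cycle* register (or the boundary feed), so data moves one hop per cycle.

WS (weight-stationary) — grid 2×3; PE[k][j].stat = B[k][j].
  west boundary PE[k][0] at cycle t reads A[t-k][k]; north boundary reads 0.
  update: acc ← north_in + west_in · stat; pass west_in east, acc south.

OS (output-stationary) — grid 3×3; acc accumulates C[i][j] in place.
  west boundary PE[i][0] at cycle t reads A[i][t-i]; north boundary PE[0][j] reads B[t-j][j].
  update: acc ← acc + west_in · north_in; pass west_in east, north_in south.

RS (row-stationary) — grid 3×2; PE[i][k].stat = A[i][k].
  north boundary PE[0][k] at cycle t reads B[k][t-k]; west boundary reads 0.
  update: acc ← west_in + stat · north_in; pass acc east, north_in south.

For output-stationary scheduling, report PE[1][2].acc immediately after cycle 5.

PE[1][2].acc = 99

OS on a 3×3 grid — tracing PE[1][2] and its feeders:
  after 0 — PE[0][2] acc=0, pass-E 0, pass-S 0
  after 0 — PE[1][1] acc=0, pass-E 0, pass-S 0
  after 0 — PE[1][2] acc=0, pass-E 0, pass-S 0
  after 1 — PE[0][2] acc=0, pass-E 0, pass-S 0
  after 1 — PE[1][1] acc=0, pass-E 0, pass-S 0
  after 1 — PE[1][2] acc=0, pass-E 0, pass-S 0
  after 2 — PE[0][2] acc=27, pass-E 9, pass-S 3
  after 2 — PE[1][1] acc=27, pass-E 9, pass-S 3
  after 2 — PE[1][2] acc=0, pass-E 0, pass-S 0
  after 3 — PE[0][2] acc=108, pass-E 9, pass-S 9
  after 3 — PE[1][1] acc=75, pass-E 8, pass-S 6
  after 3 — PE[1][2] acc=27, pass-E 9, pass-S 3
  after 4 — PE[0][2] acc=108, pass-E 0, pass-S 0
  after 4 — PE[1][1] acc=75, pass-E 0, pass-S 0
  after 4 — PE[1][2] acc=99, pass-E 8, pass-S 9
  after 5 — PE[0][2] acc=108, pass-E 0, pass-S 0
  after 5 — PE[1][1] acc=75, pass-E 0, pass-S 0
  after 5 — PE[1][2] acc=99, pass-E 0, pass-S 0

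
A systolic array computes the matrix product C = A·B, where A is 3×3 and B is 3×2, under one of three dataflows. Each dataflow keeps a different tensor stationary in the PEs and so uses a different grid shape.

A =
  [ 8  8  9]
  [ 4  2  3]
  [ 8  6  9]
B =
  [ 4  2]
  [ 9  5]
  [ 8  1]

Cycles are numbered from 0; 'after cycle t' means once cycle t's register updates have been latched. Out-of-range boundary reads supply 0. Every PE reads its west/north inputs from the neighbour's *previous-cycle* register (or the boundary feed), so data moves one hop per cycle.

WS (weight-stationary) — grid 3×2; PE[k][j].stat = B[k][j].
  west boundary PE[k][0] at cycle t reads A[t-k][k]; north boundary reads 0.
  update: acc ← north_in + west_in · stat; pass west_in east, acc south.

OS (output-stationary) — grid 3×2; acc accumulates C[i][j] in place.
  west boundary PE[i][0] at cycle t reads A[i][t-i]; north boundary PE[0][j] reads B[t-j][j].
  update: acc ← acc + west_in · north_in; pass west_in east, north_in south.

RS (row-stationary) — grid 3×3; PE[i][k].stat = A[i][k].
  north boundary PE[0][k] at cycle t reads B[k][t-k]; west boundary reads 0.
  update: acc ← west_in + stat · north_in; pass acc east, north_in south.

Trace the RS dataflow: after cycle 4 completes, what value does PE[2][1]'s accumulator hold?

PE[2][1].acc = 46

Tracing RS — 3×3 array, target PE[2][1]:
  @0  [1,1]  acc 0  |  →0  ↓0
  @0  [2,0]  acc 0  |  →0  ↓0
  @0  [2,1]  acc 0  |  →0  ↓0
  @1  [1,1]  acc 0  |  →0  ↓0
  @1  [2,0]  acc 0  |  →0  ↓0
  @1  [2,1]  acc 0  |  →0  ↓0
  @2  [1,1]  acc 34  |  →34  ↓9
  @2  [2,0]  acc 32  |  →32  ↓4
  @2  [2,1]  acc 0  |  →0  ↓0
  @3  [1,1]  acc 18  |  →18  ↓5
  @3  [2,0]  acc 16  |  →16  ↓2
  @3  [2,1]  acc 86  |  →86  ↓9
  @4  [1,1]  acc 0  |  →0  ↓0
  @4  [2,0]  acc 0  |  →0  ↓0
  @4  [2,1]  acc 46  |  →46  ↓5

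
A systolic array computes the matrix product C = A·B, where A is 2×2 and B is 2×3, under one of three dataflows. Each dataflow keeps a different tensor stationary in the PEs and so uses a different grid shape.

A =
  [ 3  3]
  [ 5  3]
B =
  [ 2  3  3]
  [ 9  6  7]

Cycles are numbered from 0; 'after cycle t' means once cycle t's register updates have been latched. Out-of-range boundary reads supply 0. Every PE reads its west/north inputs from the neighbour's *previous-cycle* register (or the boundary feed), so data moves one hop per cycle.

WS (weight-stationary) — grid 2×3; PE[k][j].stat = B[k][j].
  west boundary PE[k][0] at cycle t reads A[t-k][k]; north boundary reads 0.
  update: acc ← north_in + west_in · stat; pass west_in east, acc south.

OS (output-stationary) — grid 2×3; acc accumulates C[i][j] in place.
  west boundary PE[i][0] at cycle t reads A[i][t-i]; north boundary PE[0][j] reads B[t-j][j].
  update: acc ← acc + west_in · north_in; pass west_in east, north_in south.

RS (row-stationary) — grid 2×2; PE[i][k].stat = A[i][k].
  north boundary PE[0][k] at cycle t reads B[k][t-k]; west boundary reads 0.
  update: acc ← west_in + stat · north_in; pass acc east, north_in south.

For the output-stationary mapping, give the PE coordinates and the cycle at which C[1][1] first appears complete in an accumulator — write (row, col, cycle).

(row, col, cycle) = (1, 1, 3)

OS: C[1][1] accumulates in PE[1][1]:
  [0] (1,1) acc=0 (h:0 v:0)
  [1] (1,1) acc=0 (h:0 v:0)
  [2] (1,1) acc=15 (h:5 v:3)
  [3] (1,1) acc=33 (h:3 v:6)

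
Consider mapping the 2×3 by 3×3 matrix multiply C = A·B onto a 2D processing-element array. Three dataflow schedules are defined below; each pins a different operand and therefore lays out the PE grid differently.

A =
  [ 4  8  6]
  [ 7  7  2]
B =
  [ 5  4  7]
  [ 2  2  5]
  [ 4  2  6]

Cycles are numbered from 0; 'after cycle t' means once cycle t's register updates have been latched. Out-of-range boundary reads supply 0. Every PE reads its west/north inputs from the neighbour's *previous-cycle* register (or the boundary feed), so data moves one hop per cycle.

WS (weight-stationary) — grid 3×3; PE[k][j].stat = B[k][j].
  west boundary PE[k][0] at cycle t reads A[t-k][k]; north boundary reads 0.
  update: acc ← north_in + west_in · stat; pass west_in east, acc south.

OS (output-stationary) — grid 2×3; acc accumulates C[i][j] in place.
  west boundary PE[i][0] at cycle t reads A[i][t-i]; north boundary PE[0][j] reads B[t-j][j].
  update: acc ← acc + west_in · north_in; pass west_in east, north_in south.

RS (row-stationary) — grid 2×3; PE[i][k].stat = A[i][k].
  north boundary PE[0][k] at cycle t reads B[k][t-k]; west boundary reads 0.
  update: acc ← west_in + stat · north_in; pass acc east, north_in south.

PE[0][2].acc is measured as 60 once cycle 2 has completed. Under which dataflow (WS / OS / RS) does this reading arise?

WS (3×3 grid), PE[0][2]:
  step 0 · PE0,2: acc=0; fwd→0 fwd↓0
  step 1 · PE0,2: acc=0; fwd→0 fwd↓0
  step 2 · PE0,2: acc=28; fwd→4 fwd↓28
OS (2×3 grid), PE[0][2]:
  step 0 · PE0,2: acc=0; fwd→0 fwd↓0
  step 1 · PE0,2: acc=0; fwd→0 fwd↓0
  step 2 · PE0,2: acc=28; fwd→4 fwd↓7
RS (2×3 grid), PE[0][2]:
  step 0 · PE0,2: acc=0; fwd→0 fwd↓0
  step 1 · PE0,2: acc=0; fwd→0 fwd↓0
  step 2 · PE0,2: acc=60; fwd→60 fwd↓4

dataflow = RS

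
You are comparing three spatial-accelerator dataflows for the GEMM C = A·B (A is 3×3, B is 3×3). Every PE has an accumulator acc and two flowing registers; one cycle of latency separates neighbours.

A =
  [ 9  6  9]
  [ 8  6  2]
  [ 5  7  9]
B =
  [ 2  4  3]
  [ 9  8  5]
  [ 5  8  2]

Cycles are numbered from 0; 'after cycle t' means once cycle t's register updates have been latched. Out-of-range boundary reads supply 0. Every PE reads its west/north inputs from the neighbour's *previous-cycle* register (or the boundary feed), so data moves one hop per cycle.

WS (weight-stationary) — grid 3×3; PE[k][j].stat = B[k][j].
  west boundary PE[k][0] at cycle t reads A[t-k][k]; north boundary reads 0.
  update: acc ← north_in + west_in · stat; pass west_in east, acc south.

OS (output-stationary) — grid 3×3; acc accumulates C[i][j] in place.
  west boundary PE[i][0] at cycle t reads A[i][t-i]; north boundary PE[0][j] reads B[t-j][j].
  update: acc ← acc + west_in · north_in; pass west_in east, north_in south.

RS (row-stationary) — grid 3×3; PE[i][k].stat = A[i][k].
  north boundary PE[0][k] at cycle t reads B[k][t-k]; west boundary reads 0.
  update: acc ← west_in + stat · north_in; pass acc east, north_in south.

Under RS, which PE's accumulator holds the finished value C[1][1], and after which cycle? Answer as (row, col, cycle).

(row, col, cycle) = (1, 2, 4)

RS: C[1][1] accumulates in PE[1][2]:
  cycle 0: PE[1][2] → acc 0, east 0, south 0
  cycle 1: PE[1][2] → acc 0, east 0, south 0
  cycle 2: PE[1][2] → acc 0, east 0, south 0
  cycle 3: PE[1][2] → acc 80, east 80, south 5
  cycle 4: PE[1][2] → acc 96, east 96, south 8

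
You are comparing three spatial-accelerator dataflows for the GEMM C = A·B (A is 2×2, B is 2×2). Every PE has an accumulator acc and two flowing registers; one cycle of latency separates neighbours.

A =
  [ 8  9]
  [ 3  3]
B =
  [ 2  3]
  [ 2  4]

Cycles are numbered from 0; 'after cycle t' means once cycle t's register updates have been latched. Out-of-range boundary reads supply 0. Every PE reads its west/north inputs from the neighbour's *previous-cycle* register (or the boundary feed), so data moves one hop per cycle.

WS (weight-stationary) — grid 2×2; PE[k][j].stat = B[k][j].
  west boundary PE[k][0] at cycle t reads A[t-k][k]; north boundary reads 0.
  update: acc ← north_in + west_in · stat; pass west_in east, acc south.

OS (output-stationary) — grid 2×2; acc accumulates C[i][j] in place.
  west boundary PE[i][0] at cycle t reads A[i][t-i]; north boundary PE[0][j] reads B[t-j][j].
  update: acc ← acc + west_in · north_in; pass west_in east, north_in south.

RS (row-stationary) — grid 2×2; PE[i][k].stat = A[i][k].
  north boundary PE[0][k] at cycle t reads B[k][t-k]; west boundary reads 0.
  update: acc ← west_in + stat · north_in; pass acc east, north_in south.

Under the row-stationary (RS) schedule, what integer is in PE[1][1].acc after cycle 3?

Tracing RS — 2×2 array, target PE[1][1]:
  cycle 0: PE[0][1] → acc 0, east 0, south 0
  cycle 0: PE[1][0] → acc 0, east 0, south 0
  cycle 0: PE[1][1] → acc 0, east 0, south 0
  cycle 1: PE[0][1] → acc 34, east 34, south 2
  cycle 1: PE[1][0] → acc 6, east 6, south 2
  cycle 1: PE[1][1] → acc 0, east 0, south 0
  cycle 2: PE[0][1] → acc 60, east 60, south 4
  cycle 2: PE[1][0] → acc 9, east 9, south 3
  cycle 2: PE[1][1] → acc 12, east 12, south 2
  cycle 3: PE[0][1] → acc 0, east 0, south 0
  cycle 3: PE[1][0] → acc 0, east 0, south 0
  cycle 3: PE[1][1] → acc 21, east 21, south 4

PE[1][1].acc = 21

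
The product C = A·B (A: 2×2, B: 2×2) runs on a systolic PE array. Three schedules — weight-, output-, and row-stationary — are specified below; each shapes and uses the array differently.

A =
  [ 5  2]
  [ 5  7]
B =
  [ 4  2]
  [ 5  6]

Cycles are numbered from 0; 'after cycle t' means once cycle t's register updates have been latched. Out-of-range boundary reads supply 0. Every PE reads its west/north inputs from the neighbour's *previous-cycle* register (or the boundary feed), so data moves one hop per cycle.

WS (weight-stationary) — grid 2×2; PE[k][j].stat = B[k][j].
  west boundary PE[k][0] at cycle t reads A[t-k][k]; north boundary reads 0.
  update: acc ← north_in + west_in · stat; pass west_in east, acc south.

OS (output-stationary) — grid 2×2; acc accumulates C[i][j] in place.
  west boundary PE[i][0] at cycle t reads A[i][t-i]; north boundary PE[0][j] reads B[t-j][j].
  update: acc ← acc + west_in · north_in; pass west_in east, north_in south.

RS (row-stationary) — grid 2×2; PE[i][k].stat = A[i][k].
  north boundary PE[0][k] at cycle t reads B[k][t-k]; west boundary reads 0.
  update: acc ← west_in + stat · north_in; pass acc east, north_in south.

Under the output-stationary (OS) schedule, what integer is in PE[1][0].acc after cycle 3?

PE[1][0].acc = 55

Tracing OS — 2×2 array, target PE[1][0]:
  0: (0,0).acc=20  regs=<5,4>
  0: (1,0).acc=0  regs=<0,0>
  1: (0,0).acc=30  regs=<2,5>
  1: (1,0).acc=20  regs=<5,4>
  2: (0,0).acc=30  regs=<0,0>
  2: (1,0).acc=55  regs=<7,5>
  3: (0,0).acc=30  regs=<0,0>
  3: (1,0).acc=55  regs=<0,0>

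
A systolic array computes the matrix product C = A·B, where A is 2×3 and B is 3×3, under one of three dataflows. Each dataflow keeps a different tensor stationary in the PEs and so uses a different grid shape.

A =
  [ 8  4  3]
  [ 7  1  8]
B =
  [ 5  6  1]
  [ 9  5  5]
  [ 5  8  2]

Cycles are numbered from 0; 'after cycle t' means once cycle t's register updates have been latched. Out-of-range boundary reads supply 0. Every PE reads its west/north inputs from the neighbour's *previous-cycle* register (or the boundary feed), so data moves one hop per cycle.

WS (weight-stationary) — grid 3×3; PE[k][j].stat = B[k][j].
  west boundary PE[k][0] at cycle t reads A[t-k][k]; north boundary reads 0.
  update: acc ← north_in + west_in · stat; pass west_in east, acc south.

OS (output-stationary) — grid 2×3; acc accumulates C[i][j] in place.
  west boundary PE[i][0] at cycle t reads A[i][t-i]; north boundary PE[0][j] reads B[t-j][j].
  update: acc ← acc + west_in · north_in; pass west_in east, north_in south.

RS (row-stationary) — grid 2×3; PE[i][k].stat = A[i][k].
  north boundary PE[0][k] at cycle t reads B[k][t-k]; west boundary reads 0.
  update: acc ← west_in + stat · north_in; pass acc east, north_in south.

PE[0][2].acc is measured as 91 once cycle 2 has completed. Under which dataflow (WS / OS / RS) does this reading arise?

dataflow = RS

Under WS (3×3), PE[0][2]:
  0: (0,2).acc=0  regs=<0,0>
  1: (0,2).acc=0  regs=<0,0>
  2: (0,2).acc=8  regs=<8,8>
Under OS (2×3), PE[0][2]:
  0: (0,2).acc=0  regs=<0,0>
  1: (0,2).acc=0  regs=<0,0>
  2: (0,2).acc=8  regs=<8,1>
Under RS (2×3), PE[0][2]:
  0: (0,2).acc=0  regs=<0,0>
  1: (0,2).acc=0  regs=<0,0>
  2: (0,2).acc=91  regs=<91,5>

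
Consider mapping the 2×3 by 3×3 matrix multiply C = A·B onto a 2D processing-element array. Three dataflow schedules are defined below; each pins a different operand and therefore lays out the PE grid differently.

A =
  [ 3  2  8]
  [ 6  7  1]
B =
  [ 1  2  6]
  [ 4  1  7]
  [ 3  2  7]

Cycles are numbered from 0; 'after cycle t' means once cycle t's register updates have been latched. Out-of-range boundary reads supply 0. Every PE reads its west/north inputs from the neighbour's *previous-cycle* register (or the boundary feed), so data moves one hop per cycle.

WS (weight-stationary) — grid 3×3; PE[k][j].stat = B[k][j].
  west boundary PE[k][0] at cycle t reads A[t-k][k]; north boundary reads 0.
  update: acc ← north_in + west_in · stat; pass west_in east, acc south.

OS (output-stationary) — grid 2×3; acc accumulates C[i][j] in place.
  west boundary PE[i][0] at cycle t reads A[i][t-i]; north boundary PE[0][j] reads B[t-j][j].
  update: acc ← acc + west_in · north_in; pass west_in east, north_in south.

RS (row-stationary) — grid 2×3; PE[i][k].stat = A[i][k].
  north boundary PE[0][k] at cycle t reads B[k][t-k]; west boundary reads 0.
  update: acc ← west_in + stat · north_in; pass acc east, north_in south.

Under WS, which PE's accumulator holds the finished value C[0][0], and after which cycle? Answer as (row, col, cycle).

WS: C[0][0] accumulates in PE[2][0]:
  [0] (2,0) acc=0 (h:0 v:0)
  [1] (2,0) acc=0 (h:0 v:0)
  [2] (2,0) acc=35 (h:8 v:35)

(row, col, cycle) = (2, 0, 2)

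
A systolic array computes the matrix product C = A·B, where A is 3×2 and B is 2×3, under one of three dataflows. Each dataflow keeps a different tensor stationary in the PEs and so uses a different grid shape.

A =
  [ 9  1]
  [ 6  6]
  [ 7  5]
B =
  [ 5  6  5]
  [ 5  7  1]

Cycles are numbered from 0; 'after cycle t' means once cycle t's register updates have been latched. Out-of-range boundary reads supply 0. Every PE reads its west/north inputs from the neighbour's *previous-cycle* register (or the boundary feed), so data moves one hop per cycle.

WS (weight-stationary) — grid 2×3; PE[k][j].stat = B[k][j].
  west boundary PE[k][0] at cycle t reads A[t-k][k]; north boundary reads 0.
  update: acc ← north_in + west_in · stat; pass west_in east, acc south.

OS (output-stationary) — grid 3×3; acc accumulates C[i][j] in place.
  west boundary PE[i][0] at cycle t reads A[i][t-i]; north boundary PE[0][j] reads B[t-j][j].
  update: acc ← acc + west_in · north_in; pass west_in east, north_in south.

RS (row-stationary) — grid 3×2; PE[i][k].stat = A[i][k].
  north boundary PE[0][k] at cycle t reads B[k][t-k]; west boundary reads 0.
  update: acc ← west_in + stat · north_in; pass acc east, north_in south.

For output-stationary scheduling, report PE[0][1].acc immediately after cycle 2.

OS on a 3×3 grid — tracing PE[0][1] and its feeders:
  t=0 PE[0][0]: acc=45 h=9 v=5
  t=0 PE[0][1]: acc=0 h=0 v=0
  t=1 PE[0][0]: acc=50 h=1 v=5
  t=1 PE[0][1]: acc=54 h=9 v=6
  t=2 PE[0][0]: acc=50 h=0 v=0
  t=2 PE[0][1]: acc=61 h=1 v=7

PE[0][1].acc = 61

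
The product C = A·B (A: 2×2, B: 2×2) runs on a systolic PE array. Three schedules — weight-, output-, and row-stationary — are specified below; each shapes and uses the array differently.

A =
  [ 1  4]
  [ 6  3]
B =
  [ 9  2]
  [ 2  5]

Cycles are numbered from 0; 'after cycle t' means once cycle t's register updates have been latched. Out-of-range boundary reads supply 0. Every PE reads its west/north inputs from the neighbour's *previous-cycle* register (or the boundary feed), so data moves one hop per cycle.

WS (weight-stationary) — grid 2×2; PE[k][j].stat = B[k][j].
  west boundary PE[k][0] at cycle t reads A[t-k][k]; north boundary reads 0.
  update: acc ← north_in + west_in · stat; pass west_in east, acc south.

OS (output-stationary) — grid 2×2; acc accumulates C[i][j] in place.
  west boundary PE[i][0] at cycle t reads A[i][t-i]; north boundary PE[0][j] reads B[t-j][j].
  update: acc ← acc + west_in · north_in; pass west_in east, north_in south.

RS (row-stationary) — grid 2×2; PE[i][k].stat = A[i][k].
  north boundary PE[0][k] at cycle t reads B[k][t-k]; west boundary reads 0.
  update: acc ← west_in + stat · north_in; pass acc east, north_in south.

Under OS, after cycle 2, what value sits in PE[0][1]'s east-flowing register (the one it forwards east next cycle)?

register = 4

OS 2×2: PE[0][1] cycle-by-cycle (with neighbour feeds):
  t=0 PE[0][0]: acc=9 h=1 v=9
  t=0 PE[0][1]: acc=0 h=0 v=0
  t=1 PE[0][0]: acc=17 h=4 v=2
  t=1 PE[0][1]: acc=2 h=1 v=2
  t=2 PE[0][0]: acc=17 h=0 v=0
  t=2 PE[0][1]: acc=22 h=4 v=5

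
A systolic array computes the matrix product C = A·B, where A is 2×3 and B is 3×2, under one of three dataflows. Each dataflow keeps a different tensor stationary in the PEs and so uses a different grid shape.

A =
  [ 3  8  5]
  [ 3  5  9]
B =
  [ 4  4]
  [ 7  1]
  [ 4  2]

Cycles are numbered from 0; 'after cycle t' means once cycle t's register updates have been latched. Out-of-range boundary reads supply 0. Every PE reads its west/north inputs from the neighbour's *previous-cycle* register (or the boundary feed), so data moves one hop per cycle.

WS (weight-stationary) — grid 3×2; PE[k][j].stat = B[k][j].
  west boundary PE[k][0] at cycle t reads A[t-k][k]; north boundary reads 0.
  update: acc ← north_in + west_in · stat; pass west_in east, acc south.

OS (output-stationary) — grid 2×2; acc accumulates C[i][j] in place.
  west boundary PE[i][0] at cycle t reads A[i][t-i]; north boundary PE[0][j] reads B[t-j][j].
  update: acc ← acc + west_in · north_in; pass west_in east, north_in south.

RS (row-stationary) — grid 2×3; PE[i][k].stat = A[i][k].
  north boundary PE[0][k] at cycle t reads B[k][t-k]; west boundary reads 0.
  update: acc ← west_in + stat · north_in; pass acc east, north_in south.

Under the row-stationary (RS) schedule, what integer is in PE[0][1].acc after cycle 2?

PE[0][1].acc = 20

RS on a 2×3 grid — tracing PE[0][1] and its feeders:
  0: (0,0).acc=12  regs=<12,4>
  0: (0,1).acc=0  regs=<0,0>
  1: (0,0).acc=12  regs=<12,4>
  1: (0,1).acc=68  regs=<68,7>
  2: (0,0).acc=0  regs=<0,0>
  2: (0,1).acc=20  regs=<20,1>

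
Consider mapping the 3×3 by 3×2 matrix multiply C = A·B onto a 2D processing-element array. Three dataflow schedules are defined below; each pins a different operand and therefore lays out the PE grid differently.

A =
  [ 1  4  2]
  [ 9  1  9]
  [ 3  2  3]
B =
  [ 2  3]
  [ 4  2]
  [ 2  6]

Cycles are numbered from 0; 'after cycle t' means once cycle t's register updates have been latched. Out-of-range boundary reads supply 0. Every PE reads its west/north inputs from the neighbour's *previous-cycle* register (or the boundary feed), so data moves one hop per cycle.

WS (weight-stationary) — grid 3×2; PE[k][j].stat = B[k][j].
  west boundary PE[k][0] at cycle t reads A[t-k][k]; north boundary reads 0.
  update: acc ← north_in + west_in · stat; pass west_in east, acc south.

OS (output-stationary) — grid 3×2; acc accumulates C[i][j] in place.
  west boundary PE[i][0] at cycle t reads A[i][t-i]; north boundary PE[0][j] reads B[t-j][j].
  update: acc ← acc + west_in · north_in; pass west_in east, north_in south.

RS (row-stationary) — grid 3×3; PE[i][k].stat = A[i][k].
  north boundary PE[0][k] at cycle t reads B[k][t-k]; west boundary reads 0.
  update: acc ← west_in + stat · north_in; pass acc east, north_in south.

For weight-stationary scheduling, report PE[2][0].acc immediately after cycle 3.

PE[2][0].acc = 40

WS (3×2). Following PE[2][0] plus its west/north inputs:
  c0 r1c0: 0 / 0 / 0
  c0 r2c0: 0 / 0 / 0
  c1 r1c0: 18 / 4 / 18
  c1 r2c0: 0 / 0 / 0
  c2 r1c0: 22 / 1 / 22
  c2 r2c0: 22 / 2 / 22
  c3 r1c0: 14 / 2 / 14
  c3 r2c0: 40 / 9 / 40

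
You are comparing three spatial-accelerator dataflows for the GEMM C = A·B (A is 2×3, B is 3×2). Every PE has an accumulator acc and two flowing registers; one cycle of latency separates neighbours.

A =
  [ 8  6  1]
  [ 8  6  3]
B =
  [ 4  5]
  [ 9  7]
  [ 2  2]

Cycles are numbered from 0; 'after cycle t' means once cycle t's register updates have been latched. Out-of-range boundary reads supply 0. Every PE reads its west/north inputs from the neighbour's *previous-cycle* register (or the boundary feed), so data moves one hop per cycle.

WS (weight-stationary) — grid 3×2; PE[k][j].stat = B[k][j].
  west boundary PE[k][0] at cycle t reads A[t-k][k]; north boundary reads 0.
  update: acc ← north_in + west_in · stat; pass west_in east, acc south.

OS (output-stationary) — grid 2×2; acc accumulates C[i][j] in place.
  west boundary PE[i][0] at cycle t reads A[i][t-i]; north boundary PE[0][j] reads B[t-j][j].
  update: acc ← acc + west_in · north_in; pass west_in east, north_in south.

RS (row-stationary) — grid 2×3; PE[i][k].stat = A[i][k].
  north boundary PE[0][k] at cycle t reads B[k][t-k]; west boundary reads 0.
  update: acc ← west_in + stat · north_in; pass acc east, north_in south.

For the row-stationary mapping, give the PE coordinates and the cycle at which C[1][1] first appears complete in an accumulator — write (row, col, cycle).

(row, col, cycle) = (1, 2, 4)

RS: C[1][1] accumulates in PE[1][2]:
  [0] (1,2) acc=0 (h:0 v:0)
  [1] (1,2) acc=0 (h:0 v:0)
  [2] (1,2) acc=0 (h:0 v:0)
  [3] (1,2) acc=92 (h:92 v:2)
  [4] (1,2) acc=88 (h:88 v:2)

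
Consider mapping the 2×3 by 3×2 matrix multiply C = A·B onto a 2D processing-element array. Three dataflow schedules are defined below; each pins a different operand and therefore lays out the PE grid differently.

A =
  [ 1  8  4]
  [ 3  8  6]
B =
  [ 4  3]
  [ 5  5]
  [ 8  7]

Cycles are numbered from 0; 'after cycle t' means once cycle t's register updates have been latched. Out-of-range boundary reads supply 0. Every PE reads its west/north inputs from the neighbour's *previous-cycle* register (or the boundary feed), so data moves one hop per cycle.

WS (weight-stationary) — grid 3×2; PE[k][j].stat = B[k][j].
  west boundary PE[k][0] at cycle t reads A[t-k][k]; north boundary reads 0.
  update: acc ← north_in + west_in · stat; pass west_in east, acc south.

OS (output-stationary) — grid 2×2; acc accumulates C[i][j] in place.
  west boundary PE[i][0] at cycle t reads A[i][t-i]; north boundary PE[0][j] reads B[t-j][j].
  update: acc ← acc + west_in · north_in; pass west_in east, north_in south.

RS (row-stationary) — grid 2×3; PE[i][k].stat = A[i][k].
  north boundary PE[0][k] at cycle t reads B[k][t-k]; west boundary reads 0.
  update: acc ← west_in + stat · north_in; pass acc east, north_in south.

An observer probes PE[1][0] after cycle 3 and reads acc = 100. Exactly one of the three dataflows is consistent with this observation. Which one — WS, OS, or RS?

WS (3×2 grid), PE[1][0]:
  step 0 · PE1,0: acc=0; fwd→0 fwd↓0
  step 1 · PE1,0: acc=44; fwd→8 fwd↓44
  step 2 · PE1,0: acc=52; fwd→8 fwd↓52
  step 3 · PE1,0: acc=0; fwd→0 fwd↓0
OS (2×2 grid), PE[1][0]:
  step 0 · PE1,0: acc=0; fwd→0 fwd↓0
  step 1 · PE1,0: acc=12; fwd→3 fwd↓4
  step 2 · PE1,0: acc=52; fwd→8 fwd↓5
  step 3 · PE1,0: acc=100; fwd→6 fwd↓8
RS (2×3 grid), PE[1][0]:
  step 0 · PE1,0: acc=0; fwd→0 fwd↓0
  step 1 · PE1,0: acc=12; fwd→12 fwd↓4
  step 2 · PE1,0: acc=9; fwd→9 fwd↓3
  step 3 · PE1,0: acc=0; fwd→0 fwd↓0

dataflow = OS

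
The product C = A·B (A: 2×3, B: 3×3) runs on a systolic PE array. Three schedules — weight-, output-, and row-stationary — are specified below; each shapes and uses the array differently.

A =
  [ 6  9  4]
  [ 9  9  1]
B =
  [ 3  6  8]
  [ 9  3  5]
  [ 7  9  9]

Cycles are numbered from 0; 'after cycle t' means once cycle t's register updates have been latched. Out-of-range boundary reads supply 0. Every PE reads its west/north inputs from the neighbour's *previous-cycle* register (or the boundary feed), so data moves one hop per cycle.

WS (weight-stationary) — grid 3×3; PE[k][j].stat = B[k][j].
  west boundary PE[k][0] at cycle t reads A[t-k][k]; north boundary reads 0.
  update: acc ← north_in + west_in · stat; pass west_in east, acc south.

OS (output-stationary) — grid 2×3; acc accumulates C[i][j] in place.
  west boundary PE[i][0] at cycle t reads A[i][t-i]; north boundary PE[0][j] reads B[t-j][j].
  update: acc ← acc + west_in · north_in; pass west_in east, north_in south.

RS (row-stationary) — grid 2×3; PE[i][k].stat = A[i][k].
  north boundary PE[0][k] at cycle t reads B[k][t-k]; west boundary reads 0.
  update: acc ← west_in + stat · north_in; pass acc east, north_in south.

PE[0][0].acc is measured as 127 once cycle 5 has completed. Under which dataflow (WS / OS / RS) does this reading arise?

dataflow = OS

WS [3×3] PE[0][0] across cycles:
  0: (0,0).acc=18  regs=<6,18>
  1: (0,0).acc=27  regs=<9,27>
  2: (0,0).acc=0  regs=<0,0>
  3: (0,0).acc=0  regs=<0,0>
  4: (0,0).acc=0  regs=<0,0>
  5: (0,0).acc=0  regs=<0,0>
OS [2×3] PE[0][0] across cycles:
  0: (0,0).acc=18  regs=<6,3>
  1: (0,0).acc=99  regs=<9,9>
  2: (0,0).acc=127  regs=<4,7>
  3: (0,0).acc=127  regs=<0,0>
  4: (0,0).acc=127  regs=<0,0>
  5: (0,0).acc=127  regs=<0,0>
RS [2×3] PE[0][0] across cycles:
  0: (0,0).acc=18  regs=<18,3>
  1: (0,0).acc=36  regs=<36,6>
  2: (0,0).acc=48  regs=<48,8>
  3: (0,0).acc=0  regs=<0,0>
  4: (0,0).acc=0  regs=<0,0>
  5: (0,0).acc=0  regs=<0,0>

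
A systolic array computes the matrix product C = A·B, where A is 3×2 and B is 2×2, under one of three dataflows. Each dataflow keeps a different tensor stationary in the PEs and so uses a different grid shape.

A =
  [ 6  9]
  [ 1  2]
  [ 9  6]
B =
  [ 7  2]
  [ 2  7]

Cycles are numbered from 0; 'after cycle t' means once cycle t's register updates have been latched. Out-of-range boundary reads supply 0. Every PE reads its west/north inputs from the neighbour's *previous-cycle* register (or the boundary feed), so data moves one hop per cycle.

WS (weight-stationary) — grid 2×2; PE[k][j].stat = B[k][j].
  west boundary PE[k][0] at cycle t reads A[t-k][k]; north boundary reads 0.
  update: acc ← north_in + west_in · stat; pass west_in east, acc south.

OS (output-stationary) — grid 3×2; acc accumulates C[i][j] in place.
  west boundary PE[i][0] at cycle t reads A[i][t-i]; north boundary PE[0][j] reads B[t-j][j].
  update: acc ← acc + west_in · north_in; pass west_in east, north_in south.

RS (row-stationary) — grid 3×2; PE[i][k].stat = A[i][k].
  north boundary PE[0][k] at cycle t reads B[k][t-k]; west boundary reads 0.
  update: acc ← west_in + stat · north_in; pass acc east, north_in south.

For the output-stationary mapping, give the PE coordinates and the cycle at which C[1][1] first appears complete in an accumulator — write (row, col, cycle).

Under OS, C[1][1] lands at PE[1][1]:
  0: (1,1).acc=0  regs=<0,0>
  1: (1,1).acc=0  regs=<0,0>
  2: (1,1).acc=2  regs=<1,2>
  3: (1,1).acc=16  regs=<2,7>

(row, col, cycle) = (1, 1, 3)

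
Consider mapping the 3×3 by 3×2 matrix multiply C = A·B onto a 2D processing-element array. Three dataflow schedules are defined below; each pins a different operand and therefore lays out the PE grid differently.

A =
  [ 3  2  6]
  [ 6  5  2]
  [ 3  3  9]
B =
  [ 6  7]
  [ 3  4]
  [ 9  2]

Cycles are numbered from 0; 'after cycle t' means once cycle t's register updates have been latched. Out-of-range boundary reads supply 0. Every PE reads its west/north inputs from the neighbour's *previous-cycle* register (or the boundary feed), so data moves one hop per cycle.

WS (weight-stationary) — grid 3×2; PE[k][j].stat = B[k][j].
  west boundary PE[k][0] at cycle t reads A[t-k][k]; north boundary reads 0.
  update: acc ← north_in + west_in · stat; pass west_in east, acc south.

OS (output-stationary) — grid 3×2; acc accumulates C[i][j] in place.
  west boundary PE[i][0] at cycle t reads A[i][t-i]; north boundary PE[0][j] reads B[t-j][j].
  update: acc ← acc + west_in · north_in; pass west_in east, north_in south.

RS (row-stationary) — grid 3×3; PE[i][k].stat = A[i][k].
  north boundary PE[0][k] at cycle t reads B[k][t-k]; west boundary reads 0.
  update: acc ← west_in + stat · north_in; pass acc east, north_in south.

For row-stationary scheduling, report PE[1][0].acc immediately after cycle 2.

PE[1][0].acc = 42

RS (3×3). Following PE[1][0] plus its west/north inputs:
  after 0 — PE[0][0] acc=18, pass-E 18, pass-S 6
  after 0 — PE[1][0] acc=0, pass-E 0, pass-S 0
  after 1 — PE[0][0] acc=21, pass-E 21, pass-S 7
  after 1 — PE[1][0] acc=36, pass-E 36, pass-S 6
  after 2 — PE[0][0] acc=0, pass-E 0, pass-S 0
  after 2 — PE[1][0] acc=42, pass-E 42, pass-S 7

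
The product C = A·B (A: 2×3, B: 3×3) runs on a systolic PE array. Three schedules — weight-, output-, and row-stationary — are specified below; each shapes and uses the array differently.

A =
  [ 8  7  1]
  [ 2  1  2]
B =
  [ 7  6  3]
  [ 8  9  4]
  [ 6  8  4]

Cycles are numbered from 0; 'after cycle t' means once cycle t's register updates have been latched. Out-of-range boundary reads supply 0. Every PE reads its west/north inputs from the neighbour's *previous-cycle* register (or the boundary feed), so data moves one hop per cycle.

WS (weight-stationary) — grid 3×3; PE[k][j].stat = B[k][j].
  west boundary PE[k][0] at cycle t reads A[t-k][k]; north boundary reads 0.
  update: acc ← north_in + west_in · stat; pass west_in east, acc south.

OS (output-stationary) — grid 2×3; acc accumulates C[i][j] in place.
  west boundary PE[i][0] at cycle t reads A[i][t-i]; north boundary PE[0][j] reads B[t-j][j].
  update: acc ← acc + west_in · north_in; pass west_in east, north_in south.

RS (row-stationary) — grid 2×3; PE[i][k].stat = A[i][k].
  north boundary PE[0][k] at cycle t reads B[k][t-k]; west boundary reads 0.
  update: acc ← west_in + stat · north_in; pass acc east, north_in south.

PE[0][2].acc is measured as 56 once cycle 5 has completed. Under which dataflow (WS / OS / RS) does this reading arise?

dataflow = OS

Under WS (3×3), PE[0][2]:
  0: (0,2).acc=0  regs=<0,0>
  1: (0,2).acc=0  regs=<0,0>
  2: (0,2).acc=24  regs=<8,24>
  3: (0,2).acc=6  regs=<2,6>
  4: (0,2).acc=0  regs=<0,0>
  5: (0,2).acc=0  regs=<0,0>
Under OS (2×3), PE[0][2]:
  0: (0,2).acc=0  regs=<0,0>
  1: (0,2).acc=0  regs=<0,0>
  2: (0,2).acc=24  regs=<8,3>
  3: (0,2).acc=52  regs=<7,4>
  4: (0,2).acc=56  regs=<1,4>
  5: (0,2).acc=56  regs=<0,0>
Under RS (2×3), PE[0][2]:
  0: (0,2).acc=0  regs=<0,0>
  1: (0,2).acc=0  regs=<0,0>
  2: (0,2).acc=118  regs=<118,6>
  3: (0,2).acc=119  regs=<119,8>
  4: (0,2).acc=56  regs=<56,4>
  5: (0,2).acc=0  regs=<0,0>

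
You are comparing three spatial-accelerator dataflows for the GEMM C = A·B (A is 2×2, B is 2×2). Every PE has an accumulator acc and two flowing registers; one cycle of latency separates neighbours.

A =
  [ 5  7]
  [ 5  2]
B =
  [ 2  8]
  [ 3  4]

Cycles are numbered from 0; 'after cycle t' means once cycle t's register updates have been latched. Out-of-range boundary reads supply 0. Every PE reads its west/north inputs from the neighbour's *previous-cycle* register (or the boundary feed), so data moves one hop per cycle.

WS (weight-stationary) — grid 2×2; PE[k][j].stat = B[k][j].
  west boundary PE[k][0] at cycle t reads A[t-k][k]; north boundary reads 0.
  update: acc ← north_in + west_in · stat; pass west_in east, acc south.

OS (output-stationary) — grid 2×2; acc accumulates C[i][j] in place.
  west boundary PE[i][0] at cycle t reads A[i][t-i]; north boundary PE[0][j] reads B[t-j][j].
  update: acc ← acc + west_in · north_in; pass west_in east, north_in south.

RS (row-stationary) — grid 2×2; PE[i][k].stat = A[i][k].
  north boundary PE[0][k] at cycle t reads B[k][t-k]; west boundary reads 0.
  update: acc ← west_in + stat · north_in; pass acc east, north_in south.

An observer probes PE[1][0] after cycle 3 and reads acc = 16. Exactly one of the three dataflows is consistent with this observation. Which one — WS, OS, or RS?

WS [2×2] PE[1][0] across cycles:
  [0] (1,0) acc=0 (h:0 v:0)
  [1] (1,0) acc=31 (h:7 v:31)
  [2] (1,0) acc=16 (h:2 v:16)
  [3] (1,0) acc=0 (h:0 v:0)
OS [2×2] PE[1][0] across cycles:
  [0] (1,0) acc=0 (h:0 v:0)
  [1] (1,0) acc=10 (h:5 v:2)
  [2] (1,0) acc=16 (h:2 v:3)
  [3] (1,0) acc=16 (h:0 v:0)
RS [2×2] PE[1][0] across cycles:
  [0] (1,0) acc=0 (h:0 v:0)
  [1] (1,0) acc=10 (h:10 v:2)
  [2] (1,0) acc=40 (h:40 v:8)
  [3] (1,0) acc=0 (h:0 v:0)

dataflow = OS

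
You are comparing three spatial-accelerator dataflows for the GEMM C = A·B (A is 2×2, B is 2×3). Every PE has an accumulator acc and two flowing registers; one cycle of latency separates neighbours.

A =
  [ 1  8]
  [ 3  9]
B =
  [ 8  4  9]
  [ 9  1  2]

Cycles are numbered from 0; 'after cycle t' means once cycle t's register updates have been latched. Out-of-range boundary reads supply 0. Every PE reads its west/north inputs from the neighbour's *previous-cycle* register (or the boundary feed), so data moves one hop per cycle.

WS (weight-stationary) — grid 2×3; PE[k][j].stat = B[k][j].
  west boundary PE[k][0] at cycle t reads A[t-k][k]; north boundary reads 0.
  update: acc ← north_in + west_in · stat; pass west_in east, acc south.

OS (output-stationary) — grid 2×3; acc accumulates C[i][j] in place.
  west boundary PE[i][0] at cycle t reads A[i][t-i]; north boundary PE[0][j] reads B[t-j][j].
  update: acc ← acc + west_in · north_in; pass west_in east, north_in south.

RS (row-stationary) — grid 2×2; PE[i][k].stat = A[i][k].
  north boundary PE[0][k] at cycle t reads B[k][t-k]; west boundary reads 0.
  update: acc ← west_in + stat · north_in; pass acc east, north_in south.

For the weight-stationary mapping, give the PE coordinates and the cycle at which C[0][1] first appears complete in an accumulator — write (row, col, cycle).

(row, col, cycle) = (1, 1, 2)

WS: C[0][1] accumulates in PE[1][1]:
  after 0 — PE[1][1] acc=0, pass-E 0, pass-S 0
  after 1 — PE[1][1] acc=0, pass-E 0, pass-S 0
  after 2 — PE[1][1] acc=12, pass-E 8, pass-S 12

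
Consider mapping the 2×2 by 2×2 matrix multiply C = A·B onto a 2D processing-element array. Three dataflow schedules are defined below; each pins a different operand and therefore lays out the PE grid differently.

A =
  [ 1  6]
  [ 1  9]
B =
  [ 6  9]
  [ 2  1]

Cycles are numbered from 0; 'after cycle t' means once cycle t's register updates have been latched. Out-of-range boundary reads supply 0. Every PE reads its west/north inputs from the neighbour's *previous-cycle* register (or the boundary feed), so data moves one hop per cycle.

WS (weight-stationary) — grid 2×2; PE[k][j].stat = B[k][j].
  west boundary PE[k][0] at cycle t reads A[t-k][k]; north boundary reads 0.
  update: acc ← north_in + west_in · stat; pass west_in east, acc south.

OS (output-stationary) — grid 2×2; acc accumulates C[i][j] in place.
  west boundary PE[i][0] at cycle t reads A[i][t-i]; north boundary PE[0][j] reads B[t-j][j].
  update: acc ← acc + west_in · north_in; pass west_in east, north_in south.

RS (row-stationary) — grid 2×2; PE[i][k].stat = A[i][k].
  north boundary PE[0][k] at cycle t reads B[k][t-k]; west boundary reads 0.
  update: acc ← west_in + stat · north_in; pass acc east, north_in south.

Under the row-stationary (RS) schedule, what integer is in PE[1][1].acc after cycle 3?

PE[1][1].acc = 18

RS 2×2: PE[1][1] cycle-by-cycle (with neighbour feeds):
  after 0 — PE[0][1] acc=0, pass-E 0, pass-S 0
  after 0 — PE[1][0] acc=0, pass-E 0, pass-S 0
  after 0 — PE[1][1] acc=0, pass-E 0, pass-S 0
  after 1 — PE[0][1] acc=18, pass-E 18, pass-S 2
  after 1 — PE[1][0] acc=6, pass-E 6, pass-S 6
  after 1 — PE[1][1] acc=0, pass-E 0, pass-S 0
  after 2 — PE[0][1] acc=15, pass-E 15, pass-S 1
  after 2 — PE[1][0] acc=9, pass-E 9, pass-S 9
  after 2 — PE[1][1] acc=24, pass-E 24, pass-S 2
  after 3 — PE[0][1] acc=0, pass-E 0, pass-S 0
  after 3 — PE[1][0] acc=0, pass-E 0, pass-S 0
  after 3 — PE[1][1] acc=18, pass-E 18, pass-S 1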